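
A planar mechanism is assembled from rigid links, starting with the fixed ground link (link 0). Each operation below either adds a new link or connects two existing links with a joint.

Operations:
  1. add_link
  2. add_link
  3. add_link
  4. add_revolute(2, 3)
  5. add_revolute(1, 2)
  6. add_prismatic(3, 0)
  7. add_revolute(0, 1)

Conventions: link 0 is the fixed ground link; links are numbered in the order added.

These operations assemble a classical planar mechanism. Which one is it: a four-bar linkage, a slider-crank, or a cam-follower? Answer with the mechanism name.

links: 4 (incl. ground); joints: 3 revolute, 1 prismatic, 0 higher (cam) pair, forming one closed loop
4 links, 3 revolutes + 1 prismatic in one loop → slider-crank

slider-crank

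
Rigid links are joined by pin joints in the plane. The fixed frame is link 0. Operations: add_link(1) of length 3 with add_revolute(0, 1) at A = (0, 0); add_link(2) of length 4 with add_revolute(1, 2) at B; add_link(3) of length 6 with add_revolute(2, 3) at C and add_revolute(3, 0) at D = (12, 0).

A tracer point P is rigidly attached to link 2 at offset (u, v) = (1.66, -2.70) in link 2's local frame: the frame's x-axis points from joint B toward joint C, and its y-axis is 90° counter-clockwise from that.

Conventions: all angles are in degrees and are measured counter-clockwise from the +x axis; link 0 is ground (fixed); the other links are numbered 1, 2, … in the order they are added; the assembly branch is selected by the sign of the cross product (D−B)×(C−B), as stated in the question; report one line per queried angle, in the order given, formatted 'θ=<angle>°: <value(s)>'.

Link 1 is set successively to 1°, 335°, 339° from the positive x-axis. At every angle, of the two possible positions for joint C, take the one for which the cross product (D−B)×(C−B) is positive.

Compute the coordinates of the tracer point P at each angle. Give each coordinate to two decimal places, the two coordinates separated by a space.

A=(0,0), D=(12.00,0)
θ=1°: B = A + 3.00·(cos1°, sin1°) = (2.9995, 0.0524)
θ=1°: |BD| = 9.0006
θ=1°: circle(B,4.00) ∩ circle(D,6.00): a=3.3893, h=2.1243
θ=1°:   candidates: C₊=(6.4011,2.1570) cross=19.120; C₋=(6.3764,-2.0917) cross=-19.120
θ=1°:   branch + wants cross > 0 → take C=(6.4011,2.1570) (cross=19.120)
θ=1°: ex = (C−B)/|BC| = (0.8504,0.5261); ey = (-0.5261,0.8504)
θ=1°: P = B + 1.66·ex + -2.70·ey = (5.8318,-1.3703)
θ=335°: B = A + 3.00·(cos335°, sin335°) = (2.7189, -1.2679)
θ=335°: |BD| = 9.3673
θ=335°: circle(B,4.00) ∩ circle(D,6.00): a=3.6161, h=1.7099
θ=335°:   candidates: C₊=(6.0703,0.9158) cross=16.017; C₋=(6.5332,-2.4726) cross=-16.017
θ=335°:   branch + wants cross > 0 → take C=(6.0703,0.9158) (cross=16.017)
θ=335°: ex = (C−B)/|BC| = (0.8378,0.5459); ey = (-0.5459,0.8378)
θ=335°: P = B + 1.66·ex + -2.70·ey = (5.5837,-2.6238)
θ=339°: B = A + 3.00·(cos339°, sin339°) = (2.8007, -1.0751)
θ=339°: |BD| = 9.2619
θ=339°: circle(B,4.00) ∩ circle(D,6.00): a=3.5512, h=1.8408
θ=339°:   candidates: C₊=(6.1143,1.1655) cross=17.050; C₋=(6.5417,-2.4913) cross=-17.050
θ=339°:   branch + wants cross > 0 → take C=(6.1143,1.1655) (cross=17.050)
θ=339°: ex = (C−B)/|BC| = (0.8284,0.5602); ey = (-0.5602,0.8284)
θ=339°: P = B + 1.66·ex + -2.70·ey = (5.6883,-2.3819)

θ=1°: 5.83 -1.37
θ=335°: 5.58 -2.62
θ=339°: 5.69 -2.38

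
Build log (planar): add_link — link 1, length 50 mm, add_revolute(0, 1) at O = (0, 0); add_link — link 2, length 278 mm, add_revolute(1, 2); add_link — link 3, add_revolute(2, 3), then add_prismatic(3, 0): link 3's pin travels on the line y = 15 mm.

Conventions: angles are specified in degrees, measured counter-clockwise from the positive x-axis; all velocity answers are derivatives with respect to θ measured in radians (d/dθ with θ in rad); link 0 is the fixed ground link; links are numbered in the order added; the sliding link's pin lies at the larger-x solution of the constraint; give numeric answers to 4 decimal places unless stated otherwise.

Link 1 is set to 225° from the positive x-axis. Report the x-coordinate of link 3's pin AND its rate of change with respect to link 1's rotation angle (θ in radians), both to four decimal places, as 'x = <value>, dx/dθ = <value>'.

geometry: r = 50 mm, L = 278 mm, e = 15 mm
crank pin P = (r cos θ, r sin θ) = (-35.355339, -35.355339)
h = r sin θ − e = -35.355339 − 15 = -50.355339
x = r cos θ + √(L² − h²) = -35.355339 + 273.401426 = 238.046087
dx/dθ = −r sin θ − h·r cos θ/√(L² − h²) (θ in radians; h = -50.355339) = 28.843559

x = 238.0461, dx/dθ = 28.8436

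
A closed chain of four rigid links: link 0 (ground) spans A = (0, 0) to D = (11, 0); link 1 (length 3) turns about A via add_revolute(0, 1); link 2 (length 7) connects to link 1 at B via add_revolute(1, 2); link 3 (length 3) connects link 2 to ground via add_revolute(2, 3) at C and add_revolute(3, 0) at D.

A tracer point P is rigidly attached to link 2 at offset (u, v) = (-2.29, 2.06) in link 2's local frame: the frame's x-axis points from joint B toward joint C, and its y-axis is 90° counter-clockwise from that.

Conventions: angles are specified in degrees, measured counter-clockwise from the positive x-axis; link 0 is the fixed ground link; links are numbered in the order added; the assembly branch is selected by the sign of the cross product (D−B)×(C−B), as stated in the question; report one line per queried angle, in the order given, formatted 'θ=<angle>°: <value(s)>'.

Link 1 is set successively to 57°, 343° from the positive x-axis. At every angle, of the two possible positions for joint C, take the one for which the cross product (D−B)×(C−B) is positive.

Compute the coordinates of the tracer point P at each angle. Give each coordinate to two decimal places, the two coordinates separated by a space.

A=(0,0), D=(11.00,0)
θ=57°: B = A + 3.00·(cos57°, sin57°) = (1.6339, 2.5160)
θ=57°: |BD| = 9.6981
θ=57°: circle(B,7.00) ∩ circle(D,3.00): a=6.9113, h=1.1107
θ=57°:   candidates: C₊=(8.5968,1.7957) cross=10.772; C₋=(8.0204,-0.3497) cross=-10.772
θ=57°:   branch + wants cross > 0 → take C=(8.5968,1.7957) (cross=10.772)
θ=57°: ex = (C−B)/|BC| = (0.9947,-0.1029); ey = (0.1029,0.9947)
θ=57°: P = B + -2.29·ex + 2.06·ey = (-0.4319,4.8007)
θ=343°: B = A + 3.00·(cos343°, sin343°) = (2.8689, -0.8771)
θ=343°: |BD| = 8.1783
θ=343°: circle(B,7.00) ∩ circle(D,3.00): a=6.5346, h=2.5097
θ=343°:   candidates: C₊=(9.0967,2.3189) cross=20.525; C₋=(9.6350,-2.6715) cross=-20.525
θ=343°:   branch + wants cross > 0 → take C=(9.0967,2.3189) (cross=20.525)
θ=343°: ex = (C−B)/|BC| = (0.8897,0.4566); ey = (-0.4566,0.8897)
θ=343°: P = B + -2.29·ex + 2.06·ey = (-0.1090,-0.0899)

θ=57°: -0.43 4.80
θ=343°: -0.11 -0.09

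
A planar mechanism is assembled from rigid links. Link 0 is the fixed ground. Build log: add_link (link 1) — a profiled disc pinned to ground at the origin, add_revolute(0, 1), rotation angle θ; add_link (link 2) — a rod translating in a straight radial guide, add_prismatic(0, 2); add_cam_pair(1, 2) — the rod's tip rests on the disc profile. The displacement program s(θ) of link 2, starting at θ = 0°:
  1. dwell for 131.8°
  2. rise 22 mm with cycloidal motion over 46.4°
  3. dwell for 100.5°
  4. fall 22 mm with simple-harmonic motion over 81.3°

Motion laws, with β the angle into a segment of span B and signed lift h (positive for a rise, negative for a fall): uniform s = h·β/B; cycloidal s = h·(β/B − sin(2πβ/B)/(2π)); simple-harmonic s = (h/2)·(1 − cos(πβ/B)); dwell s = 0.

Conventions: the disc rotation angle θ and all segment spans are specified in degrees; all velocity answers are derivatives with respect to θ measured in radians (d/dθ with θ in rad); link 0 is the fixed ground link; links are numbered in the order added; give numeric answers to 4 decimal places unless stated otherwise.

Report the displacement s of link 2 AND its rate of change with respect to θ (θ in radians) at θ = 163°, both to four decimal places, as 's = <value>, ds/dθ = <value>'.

seg 1 [0°–131.8°] dwell: s stays 0.0000
seg 2 [131.8°–178.2°] cycloidal, h=22: θ=163° here. β=31.2, B=46.4. 22·(0.6724 − sin(2π·0.6724)/(2π)) = 17.8866 → s = 17.8866
velocity in seg [131.8°–178.2°] (cycloidal), θ in radians: β = 31.2° = 0.5445 rad, B = 46.4° = 0.8098 rad; ds/dθ = (h/B)(1 − cos(2πβ/B)) = (22/0.8098)(1 − cos(2π·0.6724)) = 39.890934 mm/rad

s = 17.8866, ds/dθ = 39.8909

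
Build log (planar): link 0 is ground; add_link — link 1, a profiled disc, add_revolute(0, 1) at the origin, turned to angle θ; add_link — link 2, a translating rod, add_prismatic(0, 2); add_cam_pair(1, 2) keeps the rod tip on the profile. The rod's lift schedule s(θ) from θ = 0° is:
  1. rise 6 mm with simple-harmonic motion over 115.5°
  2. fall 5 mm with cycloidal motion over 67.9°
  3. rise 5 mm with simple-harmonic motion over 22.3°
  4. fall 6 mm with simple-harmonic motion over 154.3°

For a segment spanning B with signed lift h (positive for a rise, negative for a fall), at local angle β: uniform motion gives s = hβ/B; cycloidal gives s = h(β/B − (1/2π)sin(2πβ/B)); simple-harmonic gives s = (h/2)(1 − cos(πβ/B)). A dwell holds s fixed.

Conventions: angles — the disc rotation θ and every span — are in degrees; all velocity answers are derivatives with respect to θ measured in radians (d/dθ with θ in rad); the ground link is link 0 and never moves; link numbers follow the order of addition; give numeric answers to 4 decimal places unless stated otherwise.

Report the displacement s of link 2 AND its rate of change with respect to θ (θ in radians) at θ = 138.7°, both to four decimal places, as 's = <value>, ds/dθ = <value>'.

seg 1 [0°–115.5°] simple-harmonic, h=6: full span → s += 6 → s = 6.0000
seg 2 [115.5°–183.4°] cycloidal, h=-5: θ=138.7° here. β=23.2, B=67.9. -5·(0.3417 − sin(2π·0.3417)/(2π)) = -1.0410 → s = 4.9590
velocity in seg [115.5°–183.4°] (cycloidal), θ in radians: β = 23.2° = 0.4049 rad, B = 67.9° = 1.1851 rad; ds/dθ = (h/B)(1 − cos(2πβ/B)) = ((-5)/1.1851)(1 − cos(2π·0.3417)) = -6.517305 mm/rad

s = 4.9590, ds/dθ = -6.5173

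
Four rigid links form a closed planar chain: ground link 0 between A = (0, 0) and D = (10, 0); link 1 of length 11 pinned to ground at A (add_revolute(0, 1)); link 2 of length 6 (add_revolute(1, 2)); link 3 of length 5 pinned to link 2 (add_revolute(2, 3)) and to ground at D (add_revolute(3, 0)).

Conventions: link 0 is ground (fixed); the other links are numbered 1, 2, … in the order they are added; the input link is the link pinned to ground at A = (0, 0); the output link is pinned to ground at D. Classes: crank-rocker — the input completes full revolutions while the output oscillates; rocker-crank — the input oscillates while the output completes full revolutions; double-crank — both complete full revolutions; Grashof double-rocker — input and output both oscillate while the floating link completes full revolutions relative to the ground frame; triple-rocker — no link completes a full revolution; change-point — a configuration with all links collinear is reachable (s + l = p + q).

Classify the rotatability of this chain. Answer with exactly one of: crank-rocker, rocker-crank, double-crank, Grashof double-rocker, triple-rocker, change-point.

lengths: ground=10, input=11, coupler=6, output=5
sorted: s=5 (shortest), l=11 (longest), p+q=16
s + l = 16 vs p + q = 16
s + l = p + q → change-point (collinear configuration reachable)

change-point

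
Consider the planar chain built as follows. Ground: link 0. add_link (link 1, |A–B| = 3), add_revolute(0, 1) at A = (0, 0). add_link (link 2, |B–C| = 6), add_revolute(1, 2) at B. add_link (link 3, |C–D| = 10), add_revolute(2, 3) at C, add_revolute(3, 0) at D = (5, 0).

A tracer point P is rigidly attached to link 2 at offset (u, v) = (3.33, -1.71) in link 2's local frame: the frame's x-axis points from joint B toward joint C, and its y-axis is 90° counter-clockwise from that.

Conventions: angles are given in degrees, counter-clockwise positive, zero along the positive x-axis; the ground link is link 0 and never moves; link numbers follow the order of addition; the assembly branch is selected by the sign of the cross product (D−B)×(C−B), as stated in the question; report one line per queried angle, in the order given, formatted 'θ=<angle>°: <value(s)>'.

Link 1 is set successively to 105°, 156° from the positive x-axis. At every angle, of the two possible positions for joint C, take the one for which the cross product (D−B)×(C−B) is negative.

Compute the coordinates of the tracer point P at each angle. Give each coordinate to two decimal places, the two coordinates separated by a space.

A=(0,0), D=(5.00,0)
θ=105°: B = A + 3.00·(cos105°, sin105°) = (-0.7765, 2.8978)
θ=105°: |BD| = 6.4626
θ=105°: circle(B,6.00) ∩ circle(D,10.00): a=-1.7203, h=5.7481
θ=105°:   candidates: C₊=(0.2633,8.8070) cross=37.147; C₋=(-4.8916,-1.4687) cross=-37.147
θ=105°:   branch - wants cross < 0 → take C=(-4.8916,-1.4687) (cross=-37.147)
θ=105°: ex = (C−B)/|BC| = (-0.6859,-0.7277); ey = (0.7277,-0.6859)
θ=105°: P = B + 3.33·ex + -1.71·ey = (-4.3048,1.6472)
θ=156°: B = A + 3.00·(cos156°, sin156°) = (-2.7406, 1.2202)
θ=156°: |BD| = 7.8362
θ=156°: circle(B,6.00) ∩ circle(D,10.00): a=-0.1655, h=5.9977
θ=156°:   candidates: C₊=(-1.9702,7.1705) cross=46.999; C₋=(-3.8380,-4.6786) cross=-46.999
θ=156°:   branch - wants cross < 0 → take C=(-3.8380,-4.6786) (cross=-46.999)
θ=156°: ex = (C−B)/|BC| = (-0.1829,-0.9831); ey = (0.9831,-0.1829)
θ=156°: P = B + 3.33·ex + -1.71·ey = (-5.0308,-1.7409)

θ=105°: -4.30 1.65
θ=156°: -5.03 -1.74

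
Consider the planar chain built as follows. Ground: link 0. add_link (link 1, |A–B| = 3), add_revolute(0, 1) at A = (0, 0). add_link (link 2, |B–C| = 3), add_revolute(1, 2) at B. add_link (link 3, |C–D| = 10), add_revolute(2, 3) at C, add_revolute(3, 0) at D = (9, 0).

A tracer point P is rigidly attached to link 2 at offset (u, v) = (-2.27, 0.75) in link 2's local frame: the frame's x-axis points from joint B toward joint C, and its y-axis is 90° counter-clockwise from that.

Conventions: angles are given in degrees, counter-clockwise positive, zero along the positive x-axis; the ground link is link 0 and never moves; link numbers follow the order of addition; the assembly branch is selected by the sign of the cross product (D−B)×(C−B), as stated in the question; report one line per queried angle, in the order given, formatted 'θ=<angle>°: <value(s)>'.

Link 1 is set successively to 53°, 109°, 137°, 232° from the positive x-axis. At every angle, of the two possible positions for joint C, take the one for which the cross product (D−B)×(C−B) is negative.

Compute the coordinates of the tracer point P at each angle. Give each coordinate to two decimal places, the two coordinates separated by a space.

A=(0,0), D=(9.00,0)
θ=53°: B = A + 3.00·(cos53°, sin53°) = (1.8054, 2.3959)
θ=53°: |BD| = 7.5830
θ=53°: circle(B,3.00) ∩ circle(D,10.00): a=-2.2088, h=2.0301
θ=53°:   candidates: C₊=(0.3513,5.0199) cross=15.394; C₋=(-0.9316,1.1677) cross=-15.394
θ=53°:   branch - wants cross < 0 → take C=(-0.9316,1.1677) (cross=-15.394)
θ=53°: ex = (C−B)/|BC| = (-0.9123,-0.4094); ey = (0.4094,-0.9123)
θ=53°: P = B + -2.27·ex + 0.75·ey = (4.1835,2.6410)
θ=109°: B = A + 3.00·(cos109°, sin109°) = (-0.9767, 2.8366)
θ=109°: |BD| = 10.3721
θ=109°: circle(B,3.00) ∩ circle(D,10.00): a=0.7993, h=2.8916
θ=109°:   candidates: C₊=(0.5829,5.3993) cross=29.992; C₋=(-0.9987,-0.1634) cross=-29.992
θ=109°:   branch - wants cross < 0 → take C=(-0.9987,-0.1634) (cross=-29.992)
θ=109°: ex = (C−B)/|BC| = (-0.0073,-1.0000); ey = (1.0000,-0.0073)
θ=109°: P = B + -2.27·ex + 0.75·ey = (-0.2101,5.1010)
θ=137°: B = A + 3.00·(cos137°, sin137°) = (-2.1941, 2.0460)
θ=137°: |BD| = 11.3795
θ=137°: circle(B,3.00) ∩ circle(D,10.00): a=1.6913, h=2.4778
θ=137°:   candidates: C₊=(-0.0848,4.1793) cross=28.196; C₋=(-0.9758,-0.6955) cross=-28.196
θ=137°:   branch - wants cross < 0 → take C=(-0.9758,-0.6955) (cross=-28.196)
θ=137°: ex = (C−B)/|BC| = (0.4061,-0.9138); ey = (0.9138,0.4061)
θ=137°: P = B + -2.27·ex + 0.75·ey = (-2.4305,4.4250)
θ=232°: B = A + 3.00·(cos232°, sin232°) = (-1.8470, -2.3640)
θ=232°: |BD| = 11.1016
θ=232°: circle(B,3.00) ∩ circle(D,10.00): a=1.4523, h=2.6250
θ=232°:   candidates: C₊=(-0.9870,0.5101) cross=29.142; C₋=(0.1310,-4.6196) cross=-29.142
θ=232°:   branch - wants cross < 0 → take C=(0.1310,-4.6196) (cross=-29.142)
θ=232°: ex = (C−B)/|BC| = (0.6593,-0.7519); ey = (0.7519,0.6593)
θ=232°: P = B + -2.27·ex + 0.75·ey = (-2.7798,-0.1628)

θ=53°: 4.18 2.64
θ=109°: -0.21 5.10
θ=137°: -2.43 4.42
θ=232°: -2.78 -0.16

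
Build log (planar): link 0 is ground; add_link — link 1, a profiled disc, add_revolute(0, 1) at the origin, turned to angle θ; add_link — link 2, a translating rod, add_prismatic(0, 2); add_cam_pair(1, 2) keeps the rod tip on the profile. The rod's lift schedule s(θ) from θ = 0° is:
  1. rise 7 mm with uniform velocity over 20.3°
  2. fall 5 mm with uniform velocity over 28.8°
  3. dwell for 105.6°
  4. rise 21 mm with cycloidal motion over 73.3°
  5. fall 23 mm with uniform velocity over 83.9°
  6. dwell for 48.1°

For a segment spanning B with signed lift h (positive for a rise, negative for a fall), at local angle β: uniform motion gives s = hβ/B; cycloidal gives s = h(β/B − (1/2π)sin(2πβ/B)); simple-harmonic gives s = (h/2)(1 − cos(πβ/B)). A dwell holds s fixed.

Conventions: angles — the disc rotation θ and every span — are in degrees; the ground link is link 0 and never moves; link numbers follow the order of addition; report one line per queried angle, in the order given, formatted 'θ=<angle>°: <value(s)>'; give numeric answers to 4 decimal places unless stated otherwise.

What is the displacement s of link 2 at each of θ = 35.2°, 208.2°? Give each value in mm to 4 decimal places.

seg 1 [0°–20.3°] uniform, h=7: full span → s += 7 → s = 7.0000
seg 2 [20.3°–49.1°] uniform, h=-5: θ=35.2° here. β=14.9, B=28.8. -5·14.9/28.8 = -2.5868 → s = 4.4132
seg 2 [20.3°–49.1°] uniform, h=-5: full span → s += -5 → s = 2.0000
seg 3 [49.1°–154.7°] dwell: s stays 2.0000
seg 4 [154.7°–228°] cycloidal, h=21: θ=208.2° here. β=53.5, B=73.3. 21·(0.7299 − sin(2π·0.7299)/(2π)) = 18.6430 → s = 20.6430

θ=35.2°: 4.4132
θ=208.2°: 20.6430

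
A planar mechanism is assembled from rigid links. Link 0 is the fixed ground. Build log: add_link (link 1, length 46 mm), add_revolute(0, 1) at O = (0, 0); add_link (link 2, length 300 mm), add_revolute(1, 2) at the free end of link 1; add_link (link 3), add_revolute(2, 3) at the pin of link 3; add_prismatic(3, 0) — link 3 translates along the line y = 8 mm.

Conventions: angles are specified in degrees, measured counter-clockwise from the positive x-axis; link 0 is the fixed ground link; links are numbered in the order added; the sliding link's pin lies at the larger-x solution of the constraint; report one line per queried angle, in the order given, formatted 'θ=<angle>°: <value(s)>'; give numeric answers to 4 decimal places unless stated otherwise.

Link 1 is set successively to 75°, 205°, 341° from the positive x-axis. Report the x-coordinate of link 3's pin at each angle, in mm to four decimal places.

geometry: r = 46 mm, L = 300 mm, e = 8 mm
θ=75°: crank pin P = (r cos θ, r sin θ) = (11.905676, 44.432588)
θ=75°: h = r sin θ − e = 44.432588 − 8 = 36.432588
θ=75°: x = r cos θ + √(L² − h²) = 11.905676 + 297.779560 = 309.685236
θ=205°: crank pin P = (r cos θ, r sin θ) = (-41.690158, -19.440440)
θ=205°: h = r sin θ − e = -19.440440 − 8 = -27.440440
θ=205°: x = r cos θ + √(L² − h²) = -41.690158 + 298.742401 = 257.052243
θ=341°: crank pin P = (r cos θ, r sin θ) = (43.493854, -14.976135)
θ=341°: h = r sin θ − e = -14.976135 − 8 = -22.976135
θ=341°: x = r cos θ + √(L² − h²) = 43.493854 + 299.118868 = 342.612723

θ=75°: 309.6852
θ=205°: 257.0522
θ=341°: 342.6127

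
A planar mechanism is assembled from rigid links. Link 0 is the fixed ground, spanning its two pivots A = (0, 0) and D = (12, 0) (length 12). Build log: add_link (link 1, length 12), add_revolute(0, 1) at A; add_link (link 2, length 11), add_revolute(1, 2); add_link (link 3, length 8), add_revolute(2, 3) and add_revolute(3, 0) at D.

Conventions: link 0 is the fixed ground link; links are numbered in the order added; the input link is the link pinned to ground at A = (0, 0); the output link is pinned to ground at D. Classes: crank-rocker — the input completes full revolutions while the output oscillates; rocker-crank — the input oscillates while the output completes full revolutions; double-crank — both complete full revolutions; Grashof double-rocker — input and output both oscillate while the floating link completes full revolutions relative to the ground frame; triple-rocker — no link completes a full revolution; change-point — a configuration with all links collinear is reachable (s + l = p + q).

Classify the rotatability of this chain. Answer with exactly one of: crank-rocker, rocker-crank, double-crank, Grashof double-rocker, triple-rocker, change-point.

lengths: ground=12, input=12, coupler=11, output=8
sorted: s=8 (shortest), l=12 (longest), p+q=23
s + l = 20 vs p + q = 23
s + l < p + q (Grashof) with shortest = output link → rocker-crank

rocker-crank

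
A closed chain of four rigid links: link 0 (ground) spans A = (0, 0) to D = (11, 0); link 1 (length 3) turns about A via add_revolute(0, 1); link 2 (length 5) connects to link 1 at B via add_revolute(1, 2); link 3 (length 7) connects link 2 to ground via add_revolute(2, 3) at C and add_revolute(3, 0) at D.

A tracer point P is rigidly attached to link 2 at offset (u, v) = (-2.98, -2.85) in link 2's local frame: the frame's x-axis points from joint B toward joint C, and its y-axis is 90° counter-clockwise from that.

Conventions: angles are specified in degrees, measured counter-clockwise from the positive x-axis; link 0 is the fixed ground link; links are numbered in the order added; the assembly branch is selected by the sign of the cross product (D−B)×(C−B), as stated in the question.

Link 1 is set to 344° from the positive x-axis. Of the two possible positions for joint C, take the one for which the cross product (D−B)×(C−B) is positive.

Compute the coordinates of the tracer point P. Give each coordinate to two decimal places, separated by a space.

A=(0,0), D=(11.00,0)
B = A + 3.00·(cos344°, sin344°) = (2.8838, -0.8269)
|BD| = 8.1582
circle(B,5.00) ∩ circle(D,7.00): a=2.6082, h=4.2658
  candidates: C₊=(5.0462,3.6813) cross=34.802; C₋=(5.9109,-4.8064) cross=-34.802
  branch + wants cross > 0 → take C=(5.0462,3.6813) (cross=34.802)
ex = (C−B)/|BC| = (0.4325,0.9016); ey = (-0.9016,0.4325)
P = B + -2.98·ex + -2.85·ey = (4.1647,-4.7464)

4.16 -4.75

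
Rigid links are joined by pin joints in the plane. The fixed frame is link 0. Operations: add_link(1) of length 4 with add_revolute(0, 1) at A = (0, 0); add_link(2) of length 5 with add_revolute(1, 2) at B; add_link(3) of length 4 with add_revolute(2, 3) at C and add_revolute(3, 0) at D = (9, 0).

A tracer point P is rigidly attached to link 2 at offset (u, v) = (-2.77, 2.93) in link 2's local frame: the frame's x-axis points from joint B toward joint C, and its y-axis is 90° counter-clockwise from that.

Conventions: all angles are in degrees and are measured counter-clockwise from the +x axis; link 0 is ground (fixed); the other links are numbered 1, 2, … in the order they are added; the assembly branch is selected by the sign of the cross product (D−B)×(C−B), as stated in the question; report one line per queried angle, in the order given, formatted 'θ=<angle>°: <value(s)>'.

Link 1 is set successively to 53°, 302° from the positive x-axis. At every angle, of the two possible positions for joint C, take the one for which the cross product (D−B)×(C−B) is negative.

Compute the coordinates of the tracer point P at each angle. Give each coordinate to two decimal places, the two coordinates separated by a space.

A=(0,0), D=(9.00,0)
θ=53°: B = A + 4.00·(cos53°, sin53°) = (2.4073, 3.1945)
θ=53°: |BD| = 7.3259
θ=53°: circle(B,5.00) ∩ circle(D,4.00): a=4.2772, h=2.5895
θ=53°:   candidates: C₊=(7.3856,3.6597) cross=18.970; C₋=(5.1272,-1.0009) cross=-18.970
θ=53°:   branch - wants cross < 0 → take C=(5.1272,-1.0009) (cross=-18.970)
θ=53°: ex = (C−B)/|BC| = (0.5440,-0.8391); ey = (0.8391,0.5440)
θ=53°: P = B + -2.77·ex + 2.93·ey = (3.3589,7.1127)
θ=302°: B = A + 4.00·(cos302°, sin302°) = (2.1197, -3.3922)
θ=302°: |BD| = 7.6711
θ=302°: circle(B,5.00) ∩ circle(D,4.00): a=4.4222, h=2.3333
θ=302°:   candidates: C₊=(5.0542,0.6561) cross=17.899; C₋=(7.1178,-3.5295) cross=-17.899
θ=302°:   branch - wants cross < 0 → take C=(7.1178,-3.5295) (cross=-17.899)
θ=302°: ex = (C−B)/|BC| = (0.9996,-0.0275); ey = (0.0275,0.9996)
θ=302°: P = B + -2.77·ex + 2.93·ey = (-0.5688,-0.3872)

θ=53°: 3.36 7.11
θ=302°: -0.57 -0.39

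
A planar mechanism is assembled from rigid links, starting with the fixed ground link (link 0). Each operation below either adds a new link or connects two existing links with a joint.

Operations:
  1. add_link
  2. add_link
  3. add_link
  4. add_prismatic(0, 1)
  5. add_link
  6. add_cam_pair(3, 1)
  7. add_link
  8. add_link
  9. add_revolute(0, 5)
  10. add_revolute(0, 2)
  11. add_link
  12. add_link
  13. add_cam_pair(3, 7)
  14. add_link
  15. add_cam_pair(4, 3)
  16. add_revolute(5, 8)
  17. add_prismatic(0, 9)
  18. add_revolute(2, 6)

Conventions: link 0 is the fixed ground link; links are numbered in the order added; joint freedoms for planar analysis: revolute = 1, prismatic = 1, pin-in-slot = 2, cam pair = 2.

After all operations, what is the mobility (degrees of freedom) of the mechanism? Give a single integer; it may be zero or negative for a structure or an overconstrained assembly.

link 0 = ground. State L|J1|J2 = 1|0|0
+link1  2|0|0
+link2  3|0|0
+link3  4|0|0
P(0,1) f=1→J1  4|1|0
+link4  5|1|0
C(3,1) f=2→J2  5|1|1
+link5  6|1|1
+link6  7|1|1
R(0,5) f=1→J1  7|2|1
R(0,2) f=1→J1  7|3|1
+link7  8|3|1
+link8  9|3|1
C(3,7) f=2→J2  9|3|2
+link9  10|3|2
C(4,3) f=2→J2  10|3|3
R(5,8) f=1→J1  10|4|3
P(0,9) f=1→J1  10|5|3
R(2,6) f=1→J1  10|6|3
M = 3(10−1)−2·6−3 = 27−12−3 = 12

M = 12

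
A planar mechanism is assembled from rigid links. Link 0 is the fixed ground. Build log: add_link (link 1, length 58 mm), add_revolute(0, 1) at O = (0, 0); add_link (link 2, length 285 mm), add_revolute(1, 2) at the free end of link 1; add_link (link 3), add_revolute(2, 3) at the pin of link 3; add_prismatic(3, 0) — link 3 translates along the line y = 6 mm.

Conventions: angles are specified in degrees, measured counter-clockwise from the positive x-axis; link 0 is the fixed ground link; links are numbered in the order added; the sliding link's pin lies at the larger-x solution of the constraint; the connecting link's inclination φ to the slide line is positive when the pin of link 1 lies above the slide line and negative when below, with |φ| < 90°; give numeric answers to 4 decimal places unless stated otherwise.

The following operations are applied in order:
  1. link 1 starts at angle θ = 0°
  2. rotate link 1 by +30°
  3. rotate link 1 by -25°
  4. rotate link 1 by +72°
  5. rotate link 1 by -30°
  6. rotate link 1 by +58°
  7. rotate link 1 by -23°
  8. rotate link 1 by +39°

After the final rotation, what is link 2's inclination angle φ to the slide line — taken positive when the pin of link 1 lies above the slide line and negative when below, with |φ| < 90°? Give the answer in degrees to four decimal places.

geometry: r = 58 mm, L = 285 mm, e = 6 mm; θ starts at 0°
rotate link 1 by +30°: θ ← 0° +30° = 30°
rotate link 1 by -25°: θ ← 30° -25° = 5°
rotate link 1 by +72°: θ ← 5° +72° = 77°
rotate link 1 by -30°: θ ← 77° -30° = 47°
rotate link 1 by +58°: θ ← 47° +58° = 105°
rotate link 1 by -23°: θ ← 105° -23° = 82°
rotate link 1 by +39°: θ ← 82° +39° = 121°
h = r sin θ − e = 49.715703 − 6 = 43.715703
sin φ = h / L = 43.715703 / 285 = 0.15338843
φ = arcsin(0.15338843) = 8.823343°

8.8233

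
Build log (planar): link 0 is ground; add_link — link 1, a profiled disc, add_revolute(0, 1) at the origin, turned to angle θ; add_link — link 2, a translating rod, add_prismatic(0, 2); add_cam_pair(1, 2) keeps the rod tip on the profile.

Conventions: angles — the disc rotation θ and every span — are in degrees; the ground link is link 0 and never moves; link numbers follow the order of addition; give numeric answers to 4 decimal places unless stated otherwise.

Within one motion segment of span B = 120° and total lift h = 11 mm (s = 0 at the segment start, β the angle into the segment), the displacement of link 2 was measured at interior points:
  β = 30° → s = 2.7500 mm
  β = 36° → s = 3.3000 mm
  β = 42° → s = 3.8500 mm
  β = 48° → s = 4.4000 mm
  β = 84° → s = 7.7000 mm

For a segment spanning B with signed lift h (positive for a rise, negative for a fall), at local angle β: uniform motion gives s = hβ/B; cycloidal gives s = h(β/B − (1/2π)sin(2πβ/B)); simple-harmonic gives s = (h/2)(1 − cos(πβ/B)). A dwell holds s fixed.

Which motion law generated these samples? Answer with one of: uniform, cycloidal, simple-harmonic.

candidates at β/B = r: uniform s = h·r (linear in β); cycloidal s = h·(r − sin(2πr)/(2π)); simple-harmonic s = (h/2)(1 − cos(πr))
β=30°: printed 2.7500 | uniform 2.7500, cycloidal 0.9993, simple-harmonic 1.6109
β=36°: printed 3.3000 | uniform 3.3000, cycloidal 1.6350, simple-harmonic 2.2672
β=42°: printed 3.8500 | uniform 3.8500, cycloidal 2.4337, simple-harmonic 3.0031
β=48°: printed 4.4000 | uniform 4.4000, cycloidal 3.3710, simple-harmonic 3.8004
β=84°: printed 7.7000 | uniform 7.7000, cycloidal 9.3650, simple-harmonic 8.7328
only one law matches every sample → uniform

uniform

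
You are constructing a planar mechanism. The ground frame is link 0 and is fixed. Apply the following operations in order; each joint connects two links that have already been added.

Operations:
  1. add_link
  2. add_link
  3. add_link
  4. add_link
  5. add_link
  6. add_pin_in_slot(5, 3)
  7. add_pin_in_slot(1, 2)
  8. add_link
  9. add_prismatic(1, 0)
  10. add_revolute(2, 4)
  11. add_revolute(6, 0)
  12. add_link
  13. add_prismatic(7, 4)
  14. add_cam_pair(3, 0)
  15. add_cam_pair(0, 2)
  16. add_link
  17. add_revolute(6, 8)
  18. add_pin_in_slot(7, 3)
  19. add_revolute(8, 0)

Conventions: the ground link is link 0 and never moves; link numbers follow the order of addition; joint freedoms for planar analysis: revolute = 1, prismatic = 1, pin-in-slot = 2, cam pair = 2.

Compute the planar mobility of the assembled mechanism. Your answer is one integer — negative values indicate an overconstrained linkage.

ground; <1,0,0>
#1 <2,0,0>
#2 <3,0,0>
#3 <4,0,0>
#4 <5,0,0>
#5 <6,0,0>
PS:5↔3 J2 <6,0,1>
PS:1↔2 J2 <6,0,2>
#6 <7,0,2>
P:1↔0 J1 <7,1,2>
R:2↔4 J1 <7,2,2>
R:6↔0 J1 <7,3,2>
#7 <8,3,2>
P:7↔4 J1 <8,4,2>
C:3↔0 J2 <8,4,3>
C:0↔2 J2 <8,4,4>
#8 <9,4,4>
R:6↔8 J1 <9,5,4>
PS:7↔3 J2 <9,5,5>
R:8↔0 J1 <9,6,5>
3×8 − 2×6 − 1×5 = 7

M = 7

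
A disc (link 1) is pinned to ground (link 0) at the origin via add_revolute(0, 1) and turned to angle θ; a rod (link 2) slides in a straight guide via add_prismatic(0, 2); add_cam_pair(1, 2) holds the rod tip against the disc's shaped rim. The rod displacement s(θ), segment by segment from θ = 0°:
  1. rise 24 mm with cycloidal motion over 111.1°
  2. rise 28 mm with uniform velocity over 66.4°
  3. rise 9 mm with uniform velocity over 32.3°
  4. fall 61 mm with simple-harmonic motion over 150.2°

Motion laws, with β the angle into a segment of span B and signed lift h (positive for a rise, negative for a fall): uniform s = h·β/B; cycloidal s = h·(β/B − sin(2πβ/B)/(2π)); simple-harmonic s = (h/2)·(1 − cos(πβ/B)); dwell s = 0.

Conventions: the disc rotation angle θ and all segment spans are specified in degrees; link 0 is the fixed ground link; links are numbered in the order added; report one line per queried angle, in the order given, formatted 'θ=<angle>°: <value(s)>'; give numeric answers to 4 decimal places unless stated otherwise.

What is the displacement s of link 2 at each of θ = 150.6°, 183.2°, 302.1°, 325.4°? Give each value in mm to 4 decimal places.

segment 1 (0° to 111.1°, cycloidal, h = 24) is passed completely: s = 0.0000 + (24) = 24.0000
θ = 150.6° falls in segment 2 (111.1° to 177.5°, uniform, h = 28): β = 150.6 − 111.1 = 39.5°, B = 66.4°; Δs = 28·39.5/66.4 = 16.6566; s = 24.0000 + 16.6566 = 40.6566
segment 2 (111.1° to 177.5°, uniform, h = 28) is passed completely: s = 24.0000 + (28) = 52.0000
θ = 183.2° falls in segment 3 (177.5° to 209.8°, uniform, h = 9): β = 183.2 − 177.5 = 5.7°, B = 32.3°; Δs = 9·5.7/32.3 = 1.5882; s = 52.0000 + 1.5882 = 53.5882
segment 3 (177.5° to 209.8°, uniform, h = 9) is passed completely: s = 52.0000 + (9) = 61.0000
θ = 302.1° falls in segment 4 (209.8° to 360°, simple-harmonic, h = -61): β = 302.1 − 209.8 = 92.3°, B = 150.2°; Δs = -61/2·(1 − cos(π·0.6145)) = -41.2374; s = 61.0000 − 41.2374 = 19.7626
θ = 325.4° falls in segment 4 (209.8° to 360°, simple-harmonic, h = -61): β = 325.4 − 209.8 = 115.6°, B = 150.2°; Δs = -61/2·(1 − cos(π·0.7696)) = -53.3556; s = 61.0000 − 53.3556 = 7.6444

θ=150.6°: 40.6566
θ=183.2°: 53.5882
θ=302.1°: 19.7626
θ=325.4°: 7.6444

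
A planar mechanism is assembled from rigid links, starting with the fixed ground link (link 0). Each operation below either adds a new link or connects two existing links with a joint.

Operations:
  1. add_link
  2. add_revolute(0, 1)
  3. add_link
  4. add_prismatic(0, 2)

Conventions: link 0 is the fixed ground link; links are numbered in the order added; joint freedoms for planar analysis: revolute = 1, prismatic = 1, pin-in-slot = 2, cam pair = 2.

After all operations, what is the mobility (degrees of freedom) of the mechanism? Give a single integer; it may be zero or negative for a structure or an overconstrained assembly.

(L,J1,J2)=(1,0,0); link0 fixed
link1: (2,0,0)
R 0-1 [J1]: (2,1,0)
link2: (3,1,0)
P 0-2 [J1]: (3,2,0)
Grübler: 3·2 − 2·2 − 0 = 2

M = 2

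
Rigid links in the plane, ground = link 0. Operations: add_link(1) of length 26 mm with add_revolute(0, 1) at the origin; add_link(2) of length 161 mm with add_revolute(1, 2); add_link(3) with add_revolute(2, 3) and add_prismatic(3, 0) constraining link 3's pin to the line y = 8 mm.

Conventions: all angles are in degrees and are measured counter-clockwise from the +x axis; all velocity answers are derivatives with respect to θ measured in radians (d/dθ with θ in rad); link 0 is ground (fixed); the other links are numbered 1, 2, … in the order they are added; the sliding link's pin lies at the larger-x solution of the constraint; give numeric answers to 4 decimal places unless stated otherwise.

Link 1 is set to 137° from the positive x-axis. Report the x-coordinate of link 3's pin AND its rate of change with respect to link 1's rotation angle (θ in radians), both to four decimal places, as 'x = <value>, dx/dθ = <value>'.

geometry: r = 26 mm, L = 161 mm, e = 8 mm
crank pin P = (r cos θ, r sin θ) = (-19.015196, 17.731957)
h = r sin θ − e = 17.731957 − 8 = 9.731957
x = r cos θ + √(L² − h²) = -19.015196 + 160.705597 = 141.690401
dx/dθ = −r sin θ − h·r cos θ/√(L² − h²) (θ in radians; h = 9.731957) = -16.580441

x = 141.6904, dx/dθ = -16.5804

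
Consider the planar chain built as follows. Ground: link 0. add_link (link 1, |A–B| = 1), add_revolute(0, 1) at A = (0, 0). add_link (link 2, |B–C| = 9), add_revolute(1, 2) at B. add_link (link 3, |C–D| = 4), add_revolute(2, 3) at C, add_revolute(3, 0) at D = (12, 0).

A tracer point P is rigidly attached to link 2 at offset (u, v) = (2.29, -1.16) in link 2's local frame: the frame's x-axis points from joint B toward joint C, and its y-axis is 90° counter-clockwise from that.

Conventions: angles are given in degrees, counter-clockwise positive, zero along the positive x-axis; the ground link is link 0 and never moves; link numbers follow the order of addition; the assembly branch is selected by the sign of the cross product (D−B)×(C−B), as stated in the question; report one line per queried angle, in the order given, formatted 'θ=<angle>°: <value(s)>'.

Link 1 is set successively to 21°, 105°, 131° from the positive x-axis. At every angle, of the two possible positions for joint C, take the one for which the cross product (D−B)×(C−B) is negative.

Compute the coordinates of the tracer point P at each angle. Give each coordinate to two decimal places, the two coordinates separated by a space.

A=(0,0), D=(12.00,0)
θ=21°: B = A + 1.00·(cos21°, sin21°) = (0.9336, 0.3584)
θ=21°: |BD| = 11.0722
θ=21°: circle(B,9.00) ∩ circle(D,4.00): a=8.4714, h=3.0390
θ=21°:   candidates: C₊=(9.4989,3.1216) cross=33.649; C₋=(9.3022,-2.9532) cross=-33.649
θ=21°:   branch - wants cross < 0 → take C=(9.3022,-2.9532) (cross=-33.649)
θ=21°: ex = (C−B)/|BC| = (0.9298,-0.3680); ey = (0.3680,0.9298)
θ=21°: P = B + 2.29·ex + -1.16·ey = (2.6361,-1.5629)
θ=105°: B = A + 1.00·(cos105°, sin105°) = (-0.2588, 0.9659)
θ=105°: |BD| = 12.2968
θ=105°: circle(B,9.00) ∩ circle(D,4.00): a=8.7914, h=1.9266
θ=105°:   candidates: C₊=(8.6567,2.1960) cross=23.691; C₋=(8.3540,-1.6453) cross=-23.691
θ=105°:   branch - wants cross < 0 → take C=(8.3540,-1.6453) (cross=-23.691)
θ=105°: ex = (C−B)/|BC| = (0.9570,-0.2901); ey = (0.2901,0.9570)
θ=105°: P = B + 2.29·ex + -1.16·ey = (1.5961,-0.8086)
θ=131°: B = A + 1.00·(cos131°, sin131°) = (-0.6561, 0.7547)
θ=131°: |BD| = 12.6785
θ=131°: circle(B,9.00) ∩ circle(D,4.00): a=8.9027, h=1.3201
θ=131°:   candidates: C₊=(8.3094,1.5425) cross=16.737; C₋=(8.1522,-1.0930) cross=-16.737
θ=131°:   branch - wants cross < 0 → take C=(8.1522,-1.0930) (cross=-16.737)
θ=131°: ex = (C−B)/|BC| = (0.9787,-0.2053); ey = (0.2053,0.9787)
θ=131°: P = B + 2.29·ex + -1.16·ey = (1.3470,-0.8507)

θ=21°: 2.64 -1.56
θ=105°: 1.60 -0.81
θ=131°: 1.35 -0.85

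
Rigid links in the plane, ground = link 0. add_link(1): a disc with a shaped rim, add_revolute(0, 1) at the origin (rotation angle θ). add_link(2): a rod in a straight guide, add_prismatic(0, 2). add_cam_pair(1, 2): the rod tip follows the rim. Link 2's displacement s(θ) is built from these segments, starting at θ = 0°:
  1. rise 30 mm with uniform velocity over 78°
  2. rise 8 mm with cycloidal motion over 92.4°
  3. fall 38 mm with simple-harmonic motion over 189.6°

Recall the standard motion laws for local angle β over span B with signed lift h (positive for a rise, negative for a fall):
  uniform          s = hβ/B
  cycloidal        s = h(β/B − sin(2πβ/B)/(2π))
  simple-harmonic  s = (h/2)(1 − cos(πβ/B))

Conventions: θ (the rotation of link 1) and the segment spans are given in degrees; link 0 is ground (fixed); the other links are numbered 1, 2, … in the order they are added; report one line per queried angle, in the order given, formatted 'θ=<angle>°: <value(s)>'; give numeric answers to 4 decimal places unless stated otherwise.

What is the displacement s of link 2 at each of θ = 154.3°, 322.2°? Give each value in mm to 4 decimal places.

segment 1 (0° to 78°, uniform, h = 30) is passed completely: s = 0.0000 + (30) = 30.0000
θ = 154.3° falls in segment 2 (78° to 170.4°, cycloidal, h = 8): β = 154.3 − 78 = 76.3°, B = 92.4°; Δs = 8·(0.8258 − sin(2π·0.8258)/(2π)) = 7.7378; s = 30.0000 + 7.7378 = 37.7378
segment 2 (78° to 170.4°, cycloidal, h = 8) is passed completely: s = 30.0000 + (8) = 38.0000
θ = 322.2° falls in segment 3 (170.4° to 360°, simple-harmonic, h = -38): β = 322.2 − 170.4 = 151.8°, B = 189.6°; Δs = -38/2·(1 − cos(π·0.8006)) = -34.3935; s = 38.0000 − 34.3935 = 3.6065

θ=154.3°: 37.7378
θ=322.2°: 3.6065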